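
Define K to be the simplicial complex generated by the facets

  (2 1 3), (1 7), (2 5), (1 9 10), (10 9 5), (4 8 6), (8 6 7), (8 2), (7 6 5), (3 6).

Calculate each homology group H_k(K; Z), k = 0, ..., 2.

Fix the vertex order 1 < 2 < 3 < 4 < 5 < 6 < 7 < 8 < 9 < 10 and write every simplex with vertices in increasing order. Then dim K = 2 and the simplices of K are:

  0-simplices (10): [1], [2], [3], [4], [5], [6], [7], [8], [9], [10]
  1-simplices (19): [1,2], [1,3], [1,7], [1,9], [1,10], [2,3], [2,5], [2,8], [3,6], [4,6], [4,8], [5,6], [5,7], [5,9], [5,10], [6,7], [6,8], [7,8], [9,10]
  2-simplices (6): [1,2,3], [1,9,10], [4,6,8], [5,6,7], [5,9,10], [6,7,8]

giving chain groups C_0 ≅ Z^10, C_1 ≅ Z^19, C_2 ≅ Z^6.

The boundary map ∂_1: C_1 → C_0 maps an edge to its endpoints' difference, ∂[p,q] = q − p. For instance
  ∂[9,10] = [10] − [9].
The resulting 10×19 matrix has rank 9, and its Smith normal form has invariant factors (1,1,1,1,1,1,1,1,1).

∂_2: C_2 → C_1 sends each 2-simplex [p,q,r] to [q,r] − [p,r] + [p,q]. For instance
  ∂[6,7,8] = [7,8] − [6,8] + [6,7],
  ∂[5,6,7] = [6,7] − [5,7] + [5,6].
As a 19×6 matrix over Z this has rank 6, with invariant factors (1,1,1,1,1,1).

Computing H_k = (kernel of ∂_k) / (image of ∂_{k+1}):

  H_0: rank C_0 − rank ∂_1 = 10 − 9 = 1, and the invariant factors of ∂_1 are all 1, so H_0 = Z.
  H_1: rank ker ∂_1 − rank ∂_2 = (19 − 9) − 6 = 4, and the invariant factors of ∂_2 are all 1, so H_1 = Z^4.
  H_2: rank ker ∂_2 − rank ∂_3 = (6 − 6) − 0 = 0, and there is no ∂_3, so H_2 = 0.

As a check, the Euler characteristic is 10 − 19 + 6 = -3, which agrees with 1 − 4 + 0 = -3.

H_0 = Z,  H_1 = Z^4,  H_2 = 0.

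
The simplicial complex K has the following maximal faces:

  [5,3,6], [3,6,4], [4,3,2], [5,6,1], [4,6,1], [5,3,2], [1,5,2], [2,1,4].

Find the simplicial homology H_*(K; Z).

We work with the vertex ordering 1 < 2 < 3 < 4 < 5 < 6. The simplices of K, each written with vertices in increasing order, are:

  0-simplices (6): [1], [2], [3], [4], [5], [6]
  1-simplices (12): [1,2], [1,4], [1,5], [1,6], [2,3], [2,4], [2,5], [3,4], [3,5], [3,6], [4,6], [5,6]
  2-simplices (8): [1,2,4], [1,2,5], [1,4,6], [1,5,6], [2,3,4], [2,3,5], [3,4,6], [3,5,6]

Hence C_0 ≅ Z^6, C_1 ≅ Z^12, C_2 ≅ Z^8.

Boundary ∂_1: C_1 → C_0 is given by ∂[p,q] = [q] − [p]. For instance
  ∂[3,5] = [5] − [3].
The resulting 6×12 matrix has rank 5, and its Smith normal form has invariant factors (1,1,1,1,1).

The boundary map ∂_2: C_2 → C_1 sends each 2-simplex [p,q,r] to [q,r] − [p,r] + [p,q]. For instance
  ∂[1,2,5] = [2,5] − [1,5] + [1,2],
  ∂[1,4,6] = [4,6] − [1,6] + [1,4].
This gives a 12×8 integer matrix of rank 7; reducing to Smith normal form yields diagonal entries (1,1,1,1,1,1,1).

Reading off H_k = ker ∂_k / im ∂_{k+1}:

  H_0: rank C_0 − rank ∂_1 = 6 − 5 = 1, and the invariant factors of ∂_1 are all 1, so H_0 = Z.
  H_1: rank ker ∂_1 − rank ∂_2 = (12 − 5) − 7 = 0, and the invariant factors of ∂_2 are all 1, so H_1 = 0.
  H_2: rank ker ∂_2 − rank ∂_3 = (8 − 7) − 0 = 1, and there is no ∂_3, so H_2 = Z.

H_0 = Z,  H_1 = 0,  H_2 = Z.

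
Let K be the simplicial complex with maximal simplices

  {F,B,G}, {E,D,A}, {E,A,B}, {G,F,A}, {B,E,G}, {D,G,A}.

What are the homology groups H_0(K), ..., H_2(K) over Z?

We work with the vertex ordering A < B < D < E < F < G. The simplices of K, each written with vertices in increasing order, are:

  0-simplices (6): A, B, D, E, F, G
  1-simplices (12): AB, AD, AE, AF, AG, BE, BF, BG, DE, DG, EG, FG
  2-simplices (6): ABE, ADE, ADG, AFG, BEG, BFG

giving chain groups C_0 ≅ Z^6, C_1 ≅ Z^12, C_2 ≅ Z^6.

Boundary ∂_1: C_1 → C_0 maps an edge to its endpoints' difference, ∂[p,q] = q − p.
The 6×12 boundary matrix has rank 5 and Smith normal form diag(1,1,1,1,1).

The boundary map ∂_2: C_2 → C_1 maps a triangle to the signed sum of its edges. For instance
  ∂BEG = EG − BG + BE,
  ∂BFG = FG − BG + BF.
As a 12×6 matrix over Z this has rank 6, with invariant factors (1,1,1,1,1,1).

Reading off H_k = ker ∂_k / im ∂_{k+1}:

  H_0: rank C_0 − rank ∂_1 = 6 − 5 = 1, and the invariant factors of ∂_1 are all 1, so H_0 ≅ Z.
  H_1: rank ker ∂_1 − rank ∂_2 = (12 − 5) − 6 = 1, and the invariant factors of ∂_2 are all 1, so H_1 ≅ Z.
  H_2: rank ker ∂_2 − rank ∂_3 = (6 − 6) − 0 = 0, and there is no ∂_3, so H_2 ≅ 0.

(K is a triangulation of the cylinder S^1 x I.)

H_0 = Z,  H_1 = Z,  H_2 = 0.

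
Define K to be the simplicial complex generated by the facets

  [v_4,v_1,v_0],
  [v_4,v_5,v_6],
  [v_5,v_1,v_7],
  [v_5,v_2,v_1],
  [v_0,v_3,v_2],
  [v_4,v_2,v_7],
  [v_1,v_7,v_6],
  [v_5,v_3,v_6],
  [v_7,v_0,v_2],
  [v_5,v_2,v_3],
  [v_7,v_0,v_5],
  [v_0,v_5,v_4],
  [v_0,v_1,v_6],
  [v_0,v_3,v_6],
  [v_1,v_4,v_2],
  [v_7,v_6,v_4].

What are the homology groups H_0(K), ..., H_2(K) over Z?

Take the total order v_0 < v_1 < v_2 < v_3 < v_4 < v_5 < v_6 < v_7 on the vertex set. Then K (dimension 2) consists of the simplices:

  0-simplices (8): [v_0], [v_1], [v_2], [v_3], [v_4], [v_5], [v_6], [v_7]
  1-simplices (24): (24 of them)
  2-simplices (16): (16 of them)

so the chain groups are C_0 ≅ Z^8, C_1 ≅ Z^24, C_2 ≅ Z^16.

Boundary ∂_1: C_1 → C_0 maps an edge to its endpoints' difference, ∂[p,q] = q − p. For instance
  ∂[v_2,v_3] = [v_3] − [v_2].
The resulting 8×24 matrix has rank 7, and its Smith normal form has invariant factors (1,1,1,1,1,1,1).

The boundary map ∂_2: C_2 → C_1 maps a triangle to the signed sum of its edges. For instance
  ∂[v_0,v_5,v_7] = [v_5,v_7] − [v_0,v_7] + [v_0,v_5],
  ∂[v_1,v_5,v_7] = [v_5,v_7] − [v_1,v_7] + [v_1,v_5].
The resulting 24×16 matrix has rank 15, and its Smith normal form has invariant factors (1,1,1,1,1,1,1,1,1,1,1,1,1,1,1).

Now H_k = ker ∂_k / im ∂_{k+1}, so:

  H_0: rank C_0 − rank ∂_1 = 8 − 7 = 1, and the invariant factors of ∂_1 are all 1, so H_0 = Z.
  H_1: rank ker ∂_1 − rank ∂_2 = (24 − 7) − 15 = 2, and the invariant factors of ∂_2 are all 1, so H_1 = Z^2.
  H_2: rank ker ∂_2 − rank ∂_3 = (16 − 15) − 0 = 1, and there is no ∂_3, so H_2 = Z.

H_0 = Z,  H_1 = Z^2,  H_2 = Z.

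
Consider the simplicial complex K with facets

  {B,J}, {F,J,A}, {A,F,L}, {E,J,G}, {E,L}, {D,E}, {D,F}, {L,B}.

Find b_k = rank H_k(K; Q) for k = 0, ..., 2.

b_0 = 1, b_1 = 3, b_2 = 0.

We work with the vertex ordering A < B < D < E < F < G < J < L. The simplices of K, each written with vertices in increasing order, are:

  0-simplices (8): A, B, D, E, F, G, J, L
  1-simplices (13): AF, AJ, AL, BJ, BL, DE, DF, EG, EJ, EL, FJ, FL, GJ
  2-simplices (3): AFJ, AFL, EGJ

so the chain groups are C_0 ≅ Z^8, C_1 ≅ Z^13, C_2 ≅ Z^3.

∂_1: C_1 → C_0 is given by ∂[p,q] = [q] − [p]. For instance
  ∂GJ = J − G.
This gives a 8×13 integer matrix of rank 7; reducing to Smith normal form yields diagonal entries (1,1,1,1,1,1,1).

Boundary ∂_2: C_2 → C_1 maps a triangle to the signed sum of its edges. For instance
  ∂AFJ = FJ − AJ + AF,
  ∂AFL = FL − AL + AF.
As a 13×3 matrix over Z this has rank 3, with invariant factors (1,1,1).

From H_k ≅ ker(∂_k) / im(∂_{k+1}) we obtain:

  H_0: rank C_0 − rank ∂_1 = 8 − 7 = 1, and the invariant factors of ∂_1 are all 1, so H_0 = Z.
  H_1: rank ker ∂_1 − rank ∂_2 = (13 − 7) − 3 = 3, and the invariant factors of ∂_2 are all 1, so H_1 = Z^3.
  H_2: rank ker ∂_2 − rank ∂_3 = (3 − 3) − 0 = 0, and there is no ∂_3, so H_2 = 0.

As a check, the Euler characteristic is 8 − 13 + 3 = -2, which agrees with 1 − 3 + 0 = -2.

Hence the Betti numbers are b_0 = 1, b_1 = 3, b_2 = 0.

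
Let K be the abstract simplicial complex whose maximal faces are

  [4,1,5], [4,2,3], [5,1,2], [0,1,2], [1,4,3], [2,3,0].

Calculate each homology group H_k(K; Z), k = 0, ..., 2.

H_0 = Z,  H_1 = Z,  H_2 = 0.

We work with the vertex ordering 0 < 1 < 2 < 3 < 4 < 5. The simplices of K, each written with vertices in increasing order, are:

  0-simplices (6): [0], [1], [2], [3], [4], [5]
  1-simplices (12): [0,1], [0,2], [0,3], [1,2], [1,3], [1,4], [1,5], [2,3], [2,4], [2,5], [3,4], [4,5]
  2-simplices (6): [0,1,2], [0,2,3], [1,2,5], [1,3,4], [1,4,5], [2,3,4]

Hence C_0 ≅ Z^6, C_1 ≅ Z^12, C_2 ≅ Z^6.

Boundary ∂_1: C_1 → C_0 sends each edge [p,q] (with p < q) to q − p.
The resulting 6×12 matrix has rank 5, and its Smith normal form has invariant factors (1,1,1,1,1).

Boundary ∂_2: C_2 → C_1 acts by ∂[p,q,r] = [q,r] − [p,r] + [p,q]. For instance
  ∂[0,1,2] = [1,2] − [0,2] + [0,1],
  ∂[1,4,5] = [4,5] − [1,5] + [1,4].
As a 12×6 matrix over Z this has rank 6, with invariant factors (1,1,1,1,1,1).

Reading off H_k = ker ∂_k / im ∂_{k+1}:

  H_0: rank C_0 − rank ∂_1 = 6 − 5 = 1, and the invariant factors of ∂_1 are all 1, so H_0 ≅ Z.
  H_1: rank ker ∂_1 − rank ∂_2 = (12 − 5) − 6 = 1, and the invariant factors of ∂_2 are all 1, so H_1 ≅ Z.
  H_2: rank ker ∂_2 − rank ∂_3 = (6 − 6) − 0 = 0, and there is no ∂_3, so H_2 ≅ 0.

As a check, the Euler characteristic is 6 − 12 + 6 = 0, which agrees with 1 − 1 + 0 = 0.
(K is a triangulation of the cylinder S^1 x I.)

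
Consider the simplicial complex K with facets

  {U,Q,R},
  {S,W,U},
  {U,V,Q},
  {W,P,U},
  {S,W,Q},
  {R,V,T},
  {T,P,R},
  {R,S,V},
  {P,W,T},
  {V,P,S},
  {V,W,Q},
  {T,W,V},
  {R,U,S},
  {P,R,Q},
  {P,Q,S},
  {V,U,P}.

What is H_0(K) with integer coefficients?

H_0 = Z.

Take the total order P < Q < R < S < T < U < V < W on the vertex set. Then K (dimension 2) consists of the simplices:

  0-simplices (8): P, Q, R, S, T, U, V, W
  1-simplices (24): PQ, PR, PS, PT, PU, PV, PW, QR, QS, QU, QV, QW, RS, RT, RU, RV, SU, SV, SW, TV, TW, UV, UW, VW
  2-simplices (16): PQR, PQS, PRT, PSV, PTW, PUV, PUW, QRU, QSW, QUV, QVW, RSU, RSV, RTV, SUW, TVW

giving chain groups C_0 ≅ Z^8, C_1 ≅ Z^24, C_2 ≅ Z^16.

∂_1: C_1 → C_0 maps an edge to its endpoints' difference, ∂[p,q] = q − p. For instance
  ∂PU = U − P.
The 8×24 boundary matrix has rank 7 and Smith normal form diag(1,1,1,1,1,1,1).

Boundary ∂_2: C_2 → C_1 sends each 2-simplex [p,q,r] to [q,r] − [p,r] + [p,q]. For instance
  ∂PUW = UW − PW + PU,
  ∂RTV = TV − RV + RT.
The 24×16 boundary matrix has rank 15 and Smith normal form diag(1,1,1,1,1,1,1,1,1,1,1,1,1,1,1).

Now H_k = ker ∂_k / im ∂_{k+1}, so:

  H_0: rank C_0 − rank ∂_1 = 8 − 7 = 1, and the invariant factors of ∂_1 are all 1, so H_0 = Z.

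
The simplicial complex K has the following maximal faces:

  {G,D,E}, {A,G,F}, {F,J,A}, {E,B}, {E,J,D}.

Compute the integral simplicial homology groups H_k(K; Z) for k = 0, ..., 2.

K has 7 vertices, 11 edges, 4 triangles.
rank ∂_0 = 0, rank ∂_1 = 6 ⇒ b_0 = 7 − 0 − 6 = 1; all invariant factors of ∂_1 are 1 so no torsion. So H_0 ≅ Z.
rank ∂_1 = 6, rank ∂_2 = 4 ⇒ b_1 = 11 − 6 − 4 = 1; all invariant factors of ∂_2 are 1 so no torsion. So H_1 ≅ Z.
rank ∂_2 = 4, rank ∂_3 = 0 ⇒ b_2 = 4 − 4 − 0 = 0. So H_2 ≅ 0.

H_0 ≅ Z,  H_1 ≅ Z,  H_2 = 0.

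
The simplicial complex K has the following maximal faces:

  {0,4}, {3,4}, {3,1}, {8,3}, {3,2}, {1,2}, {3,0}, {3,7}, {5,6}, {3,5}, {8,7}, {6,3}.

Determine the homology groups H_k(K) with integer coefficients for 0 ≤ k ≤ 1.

H_0 = Z,  H_1 = Z^4.

Order the vertices as 0 < 1 < 2 < 3 < 4 < 5 < 6 < 7 < 8. Listing each simplex with vertices in this order, K has dimension 1 with simplices:

  0-simplices (9): [0], [1], [2], [3], [4], [5], [6], [7], [8]
  1-simplices (12): [0,3], [0,4], [1,2], [1,3], [2,3], [3,4], [3,5], [3,6], [3,7], [3,8], [5,6], [7,8]

Hence C_0 ≅ Z^9, C_1 ≅ Z^12.

Boundary ∂_1: C_1 → C_0 is given by ∂[p,q] = [q] − [p].
As a 9×12 matrix over Z this has rank 8, with invariant factors (1,1,1,1,1,1,1,1).

Computing H_k = (kernel of ∂_k) / (image of ∂_{k+1}):

  H_0: rank C_0 − rank ∂_1 = 9 − 8 = 1, and the invariant factors of ∂_1 are all 1, so H_0 ≅ Z.
  H_1: rank ker ∂_1 − rank ∂_2 = (12 − 8) − 0 = 4, and there is no ∂_2, so H_1 ≅ Z^4.

As a check, the Euler characteristic is 9 − 12 = -3, which agrees with 1 − 4 = -3.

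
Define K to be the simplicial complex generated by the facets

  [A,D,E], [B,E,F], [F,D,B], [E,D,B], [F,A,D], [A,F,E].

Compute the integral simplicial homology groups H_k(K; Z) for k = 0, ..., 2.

Order the vertices as A < B < D < E < F. Listing each simplex with vertices in this order, K has dimension 2 with simplices:

  0-simplices (5): A, B, D, E, F
  1-simplices (9): AD, AE, AF, BD, BE, BF, DE, DF, EF
  2-simplices (6): ADE, ADF, AEF, BDE, BDF, BEF

Hence C_0 ≅ Z^5, C_1 ≅ Z^9, C_2 ≅ Z^6.

Boundary ∂_1: C_1 → C_0 maps an edge to its endpoints' difference, ∂[p,q] = q − p. For instance
  ∂BD = D − B.
The resulting 5×9 matrix has rank 4, and its Smith normal form has invariant factors (1,1,1,1).

∂_2: C_2 → C_1 maps a triangle to the signed sum of its edges. For instance
  ∂AEF = EF − AF + AE,
  ∂ADF = DF − AF + AD.
The resulting 9×6 matrix has rank 5, and its Smith normal form has invariant factors (1,1,1,1,1).

Now H_k = ker ∂_k / im ∂_{k+1}, so:

  H_0: rank C_0 − rank ∂_1 = 5 − 4 = 1, and the invariant factors of ∂_1 are all 1, so H_0 = Z.
  H_1: rank ker ∂_1 − rank ∂_2 = (9 − 4) − 5 = 0, and the invariant factors of ∂_2 are all 1, so H_1 = 0.
  H_2: rank ker ∂_2 − rank ∂_3 = (6 − 5) − 0 = 1, and there is no ∂_3, so H_2 = Z.

H_0 = Z,  H_1 = 0,  H_2 = Z.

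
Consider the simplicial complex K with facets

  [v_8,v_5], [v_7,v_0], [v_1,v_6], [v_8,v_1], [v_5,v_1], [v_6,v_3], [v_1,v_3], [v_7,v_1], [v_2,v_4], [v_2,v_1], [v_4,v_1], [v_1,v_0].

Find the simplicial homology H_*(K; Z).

Order the vertices as v_0 < v_1 < v_2 < v_3 < v_4 < v_5 < v_6 < v_7 < v_8. Listing each simplex with vertices in this order, K has dimension 1 with simplices:

  0-simplices (9): [v_0], [v_1], [v_2], [v_3], [v_4], [v_5], [v_6], [v_7], [v_8]
  1-simplices (12): [v_0,v_1], [v_0,v_7], [v_1,v_2], [v_1,v_3], [v_1,v_4], [v_1,v_5], [v_1,v_6], [v_1,v_7], [v_1,v_8], [v_2,v_4], [v_3,v_6], [v_5,v_8]

giving chain groups C_0 ≅ Z^9, C_1 ≅ Z^12.

Boundary ∂_1: C_1 → C_0 sends each edge [p,q] (with p < q) to q − p.
The 9×12 boundary matrix has rank 8 and Smith normal form diag(1,1,1,1,1,1,1,1).

Reading off H_k = ker ∂_k / im ∂_{k+1}:

  H_0: rank C_0 − rank ∂_1 = 9 − 8 = 1, and the invariant factors of ∂_1 are all 1, so H_0 = Z.
  H_1: rank ker ∂_1 − rank ∂_2 = (12 − 8) − 0 = 4, and there is no ∂_2, so H_1 = Z^4.

H_0 = Z,  H_1 = Z^4.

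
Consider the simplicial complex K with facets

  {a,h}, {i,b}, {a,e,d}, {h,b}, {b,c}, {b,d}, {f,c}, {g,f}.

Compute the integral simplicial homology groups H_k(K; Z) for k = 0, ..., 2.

H_0 = Z,  H_1 = Z,  H_2 = 0.

We work with the vertex ordering a < b < c < d < e < f < g < h < i. The simplices of K, each written with vertices in increasing order, are:

  0-simplices (9): a, b, c, d, e, f, g, h, i
  1-simplices (10): ad, ae, ah, bc, bd, bh, bi, cf, de, fg
  2-simplices (1): ade

so the chain groups are C_0 ≅ Z^9, C_1 ≅ Z^10, C_2 ≅ Z^1.

Boundary ∂_1: C_1 → C_0 maps an edge to its endpoints' difference, ∂[p,q] = q − p. For instance
  ∂ae = e − a.
This gives a 9×10 integer matrix of rank 8; reducing to Smith normal form yields diagonal entries (1,1,1,1,1,1,1,1).

Boundary ∂_2: C_2 → C_1 sends each 2-simplex [p,q,r] to [q,r] − [p,r] + [p,q]. For instance
  ∂ade = de − ae + ad.
The resulting 10×1 matrix has rank 1, and its Smith normal form has invariant factors (1).

From H_k ≅ ker(∂_k) / im(∂_{k+1}) we obtain:

  H_0: rank C_0 − rank ∂_1 = 9 − 8 = 1, and the invariant factors of ∂_1 are all 1, so H_0 = Z.
  H_1: rank ker ∂_1 − rank ∂_2 = (10 − 8) − 1 = 1, and the invariant factors of ∂_2 are all 1, so H_1 = Z.
  H_2: rank ker ∂_2 − rank ∂_3 = (1 − 1) − 0 = 0, and there is no ∂_3, so H_2 = 0.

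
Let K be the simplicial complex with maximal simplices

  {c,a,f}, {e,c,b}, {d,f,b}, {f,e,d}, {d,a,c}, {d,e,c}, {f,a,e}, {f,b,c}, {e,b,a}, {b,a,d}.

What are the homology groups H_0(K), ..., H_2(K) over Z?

H_0 = Z,  H_1 = Z_2,  H_2 = 0.

Take the total order a < b < c < d < e < f on the vertex set. Then K (dimension 2) consists of the simplices:

  0-simplices (6): a, b, c, d, e, f
  1-simplices (15): ab, ac, ad, ae, af, bc, bd, be, bf, cd, ce, cf, de, df, ef
  2-simplices (10): abd, abe, acd, acf, aef, bce, bcf, bdf, cde, def

so the chain groups are C_0 ≅ Z^6, C_1 ≅ Z^15, C_2 ≅ Z^10.

Boundary ∂_1: C_1 → C_0 maps an edge to its endpoints' difference, ∂[p,q] = q − p. For instance
  ∂ab = b − a.
As a 6×15 matrix over Z this has rank 5, with invariant factors (1,1,1,1,1).

The boundary map ∂_2: C_2 → C_1 maps a triangle to the signed sum of its edges. For instance
  ∂acd = cd − ad + ac,
  ∂abe = be − ae + ab.
The 15×10 boundary matrix has rank 10 and Smith normal form diag(1,1,1,1,1,1,1,1,1,2).

From H_k ≅ ker(∂_k) / im(∂_{k+1}) we obtain:

  H_0: rank C_0 − rank ∂_1 = 6 − 5 = 1, and the invariant factors of ∂_1 are all 1, so H_0 ≅ Z.
  H_1: rank ker ∂_1 − rank ∂_2 = (15 − 5) − 10 = 0, and ∂_2 has invariant factor 2 > 1, so H_1 ≅ Z_2.
  H_2: rank ker ∂_2 − rank ∂_3 = (10 − 10) − 0 = 0, and there is no ∂_3, so H_2 ≅ 0.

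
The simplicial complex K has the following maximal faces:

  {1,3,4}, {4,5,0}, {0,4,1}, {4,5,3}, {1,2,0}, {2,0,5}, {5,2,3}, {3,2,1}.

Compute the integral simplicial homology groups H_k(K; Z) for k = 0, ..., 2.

H_0 = Z,  H_1 = 0,  H_2 = Z.

We work with the vertex ordering 0 < 1 < 2 < 3 < 4 < 5. The simplices of K, each written with vertices in increasing order, are:

  0-simplices (6): [0], [1], [2], [3], [4], [5]
  1-simplices (12): [0,1], [0,2], [0,4], [0,5], [1,2], [1,3], [1,4], [2,3], [2,5], [3,4], [3,5], [4,5]
  2-simplices (8): [0,1,2], [0,1,4], [0,2,5], [0,4,5], [1,2,3], [1,3,4], [2,3,5], [3,4,5]

giving chain groups C_0 ≅ Z^6, C_1 ≅ Z^12, C_2 ≅ Z^8.

The boundary map ∂_1: C_1 → C_0 maps an edge to its endpoints' difference, ∂[p,q] = q − p.
The resulting 6×12 matrix has rank 5, and its Smith normal form has invariant factors (1,1,1,1,1).

∂_2: C_2 → C_1 maps a triangle to the signed sum of its edges. For instance
  ∂[3,4,5] = [4,5] − [3,5] + [3,4],
  ∂[0,2,5] = [2,5] − [0,5] + [0,2].
This gives a 12×8 integer matrix of rank 7; reducing to Smith normal form yields diagonal entries (1,1,1,1,1,1,1).

Now H_k = ker ∂_k / im ∂_{k+1}, so:

  H_0: rank C_0 − rank ∂_1 = 6 − 5 = 1, and the invariant factors of ∂_1 are all 1, so H_0 = Z.
  H_1: rank ker ∂_1 − rank ∂_2 = (12 − 5) − 7 = 0, and the invariant factors of ∂_2 are all 1, so H_1 = 0.
  H_2: rank ker ∂_2 − rank ∂_3 = (8 − 7) − 0 = 1, and there is no ∂_3, so H_2 = Z.

As a check, the Euler characteristic is 6 − 12 + 8 = 2, which agrees with 1 − 0 + 1 = 2.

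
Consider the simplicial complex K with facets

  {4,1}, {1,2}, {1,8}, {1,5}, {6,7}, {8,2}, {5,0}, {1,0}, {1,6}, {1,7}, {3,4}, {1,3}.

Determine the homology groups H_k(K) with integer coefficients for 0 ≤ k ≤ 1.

H_0 ≅ Z,  H_1 ≅ Z^4.

Order the vertices as 0 < 1 < 2 < 3 < 4 < 5 < 6 < 7 < 8. Listing each simplex with vertices in this order, K has dimension 1 with simplices:

  0-simplices (9): [0], [1], [2], [3], [4], [5], [6], [7], [8]
  1-simplices (12): [0,1], [0,5], [1,2], [1,3], [1,4], [1,5], [1,6], [1,7], [1,8], [2,8], [3,4], [6,7]

so the chain groups are C_0 ≅ Z^9, C_1 ≅ Z^12.

∂_1: C_1 → C_0 sends each edge [p,q] (with p < q) to q − p. For instance
  ∂[1,3] = [3] − [1].
The 9×12 boundary matrix has rank 8 and Smith normal form diag(1,1,1,1,1,1,1,1).

From H_k ≅ ker(∂_k) / im(∂_{k+1}) we obtain:

  H_0: rank C_0 − rank ∂_1 = 9 − 8 = 1, and the invariant factors of ∂_1 are all 1, so H_0 = Z.
  H_1: rank ker ∂_1 − rank ∂_2 = (12 − 8) − 0 = 4, and there is no ∂_2, so H_1 = Z^4.

(K is a triangulation of a wedge of 4 circles.)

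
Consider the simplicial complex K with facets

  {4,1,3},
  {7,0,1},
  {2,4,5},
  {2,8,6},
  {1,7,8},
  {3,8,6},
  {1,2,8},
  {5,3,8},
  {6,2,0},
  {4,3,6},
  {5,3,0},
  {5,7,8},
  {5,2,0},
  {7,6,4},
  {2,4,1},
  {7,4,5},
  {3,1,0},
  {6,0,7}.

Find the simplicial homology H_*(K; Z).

We work with the vertex ordering 0 < 1 < 2 < 3 < 4 < 5 < 6 < 7 < 8. The simplices of K, each written with vertices in increasing order, are:

  0-simplices (9): [0], [1], [2], [3], [4], [5], [6], [7], [8]
  1-simplices (27): (27 of them)
  2-simplices (18): [0,1,3], [0,1,7], [0,2,5], [0,2,6], [0,3,5], [0,6,7], [1,2,4], [1,2,8], [1,3,4], [1,7,8], [2,4,5], [2,6,8], [3,4,6], [3,5,8], [3,6,8], [4,5,7], [4,6,7], [5,7,8]

so the chain groups are C_0 ≅ Z^9, C_1 ≅ Z^27, C_2 ≅ Z^18.

∂_1: C_1 → C_0 maps an edge to its endpoints' difference, ∂[p,q] = q − p. For instance
  ∂[0,6] = [6] − [0].
As a 9×27 matrix over Z this has rank 8, with invariant factors (1,1,1,1,1,1,1,1).

Boundary ∂_2: C_2 → C_1 acts by ∂[p,q,r] = [q,r] − [p,r] + [p,q]. For instance
  ∂[0,3,5] = [3,5] − [0,5] + [0,3],
  ∂[0,6,7] = [6,7] − [0,7] + [0,6].
This gives a 27×18 integer matrix of rank 17; reducing to Smith normal form yields diagonal entries (1,1,1,1,1,1,1,1,1,1,1,1,1,1,1,1,1).

Now H_k = ker ∂_k / im ∂_{k+1}, so:

  H_0: rank C_0 − rank ∂_1 = 9 − 8 = 1, and the invariant factors of ∂_1 are all 1, so H_0 = Z.
  H_1: rank ker ∂_1 − rank ∂_2 = (27 − 8) − 17 = 2, and the invariant factors of ∂_2 are all 1, so H_1 = Z^2.
  H_2: rank ker ∂_2 − rank ∂_3 = (18 − 17) − 0 = 1, and there is no ∂_3, so H_2 = Z.

As a check, the Euler characteristic is 9 − 27 + 18 = 0, which agrees with 1 − 2 + 1 = 0.
(K is a triangulation of the torus T^2.)

H_0 ≅ Z,  H_1 ≅ Z^2,  H_2 ≅ Z.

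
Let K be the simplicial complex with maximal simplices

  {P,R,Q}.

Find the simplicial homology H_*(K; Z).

H_0 = Z,  H_1 = 0,  H_2 = 0.

Order the vertices as P < Q < R. Listing each simplex with vertices in this order, K has dimension 2 with simplices:

  0-simplices (3): P, Q, R
  1-simplices (3): PQ, PR, QR
  2-simplices (1): PQR

Hence C_0 ≅ Z^3, C_1 ≅ Z^3, C_2 ≅ Z^1.

The boundary map ∂_1: C_1 → C_0 maps an edge to its endpoints' difference, ∂[p,q] = q − p.
As a 3×3 matrix over Z this has rank 2, with invariant factors (1,1).

The boundary map ∂_2: C_2 → C_1 sends each 2-simplex [p,q,r] to [q,r] − [p,r] + [p,q]. For instance
  ∂PQR = QR − PR + PQ.
This gives a 3×1 integer matrix of rank 1; reducing to Smith normal form yields diagonal entries (1).

Computing H_k = (kernel of ∂_k) / (image of ∂_{k+1}):

  H_0: rank C_0 − rank ∂_1 = 3 − 2 = 1, and the invariant factors of ∂_1 are all 1, so H_0 = Z.
  H_1: rank ker ∂_1 − rank ∂_2 = (3 − 2) − 1 = 0, and the invariant factors of ∂_2 are all 1, so H_1 = 0.
  H_2: rank ker ∂_2 − rank ∂_3 = (1 − 1) − 0 = 0, and there is no ∂_3, so H_2 = 0.

(K is a triangulation of the 2-simplex.)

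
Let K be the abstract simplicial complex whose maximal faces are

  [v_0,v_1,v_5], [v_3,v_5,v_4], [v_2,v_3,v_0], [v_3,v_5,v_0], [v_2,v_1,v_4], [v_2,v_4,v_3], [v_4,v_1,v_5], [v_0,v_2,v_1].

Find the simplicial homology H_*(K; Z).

We work with the vertex ordering v_0 < v_1 < v_2 < v_3 < v_4 < v_5. The simplices of K, each written with vertices in increasing order, are:

  0-simplices (6): [v_0], [v_1], [v_2], [v_3], [v_4], [v_5]
  1-simplices (12): [v_0,v_1], [v_0,v_2], [v_0,v_3], [v_0,v_5], [v_1,v_2], [v_1,v_4], [v_1,v_5], [v_2,v_3], [v_2,v_4], [v_3,v_4], [v_3,v_5], [v_4,v_5]
  2-simplices (8): [v_0,v_1,v_2], [v_0,v_1,v_5], [v_0,v_2,v_3], [v_0,v_3,v_5], [v_1,v_2,v_4], [v_1,v_4,v_5], [v_2,v_3,v_4], [v_3,v_4,v_5]

Hence C_0 ≅ Z^6, C_1 ≅ Z^12, C_2 ≅ Z^8.

The boundary map ∂_1: C_1 → C_0 is given by ∂[p,q] = [q] − [p]. For instance
  ∂[v_3,v_5] = [v_5] − [v_3].
As a 6×12 matrix over Z this has rank 5, with invariant factors (1,1,1,1,1).

The boundary map ∂_2: C_2 → C_1 sends each 2-simplex [p,q,r] to [q,r] − [p,r] + [p,q]. For instance
  ∂[v_0,v_1,v_5] = [v_1,v_5] − [v_0,v_5] + [v_0,v_1],
  ∂[v_0,v_1,v_2] = [v_1,v_2] − [v_0,v_2] + [v_0,v_1].
The 12×8 boundary matrix has rank 7 and Smith normal form diag(1,1,1,1,1,1,1).

Now H_k = ker ∂_k / im ∂_{k+1}, so:

  H_0: rank C_0 − rank ∂_1 = 6 − 5 = 1, and the invariant factors of ∂_1 are all 1, so H_0 ≅ Z.
  H_1: rank ker ∂_1 − rank ∂_2 = (12 − 5) − 7 = 0, and the invariant factors of ∂_2 are all 1, so H_1 ≅ 0.
  H_2: rank ker ∂_2 − rank ∂_3 = (8 − 7) − 0 = 1, and there is no ∂_3, so H_2 ≅ Z.

As a check, the Euler characteristic is 6 − 12 + 8 = 2, which agrees with 1 − 0 + 1 = 2.
(K is a triangulation of the 2-sphere S^2.)

H_0 = Z,  H_1 = 0,  H_2 = Z.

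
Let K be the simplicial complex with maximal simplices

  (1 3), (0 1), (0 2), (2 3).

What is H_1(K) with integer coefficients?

K has 4 vertices, 4 edges.
rank ∂_1 = 3, rank ∂_2 = 0 ⇒ b_1 = 4 − 3 − 0 = 1. So H_1 ≅ Z.

H_1 ≅ Z.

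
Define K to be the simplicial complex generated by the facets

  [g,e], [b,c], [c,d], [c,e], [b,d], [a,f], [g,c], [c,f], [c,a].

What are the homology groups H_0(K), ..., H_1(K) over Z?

H_0 = Z,  H_1 = Z^3.

Order the vertices as a < b < c < d < e < f < g. Listing each simplex with vertices in this order, K has dimension 1 with simplices:

  0-simplices (7): a, b, c, d, e, f, g
  1-simplices (9): ac, af, bc, bd, cd, ce, cf, cg, eg

Hence C_0 ≅ Z^7, C_1 ≅ Z^9.

The boundary map ∂_1: C_1 → C_0 is given by ∂[p,q] = [q] − [p]. For instance
  ∂ac = c − a.
The resulting 7×9 matrix has rank 6, and its Smith normal form has invariant factors (1,1,1,1,1,1).

Computing H_k = (kernel of ∂_k) / (image of ∂_{k+1}):

  H_0: rank C_0 − rank ∂_1 = 7 − 6 = 1, and the invariant factors of ∂_1 are all 1, so H_0 = Z.
  H_1: rank ker ∂_1 − rank ∂_2 = (9 − 6) − 0 = 3, and there is no ∂_2, so H_1 = Z^3.

(K is a triangulation of a wedge of 3 circles.)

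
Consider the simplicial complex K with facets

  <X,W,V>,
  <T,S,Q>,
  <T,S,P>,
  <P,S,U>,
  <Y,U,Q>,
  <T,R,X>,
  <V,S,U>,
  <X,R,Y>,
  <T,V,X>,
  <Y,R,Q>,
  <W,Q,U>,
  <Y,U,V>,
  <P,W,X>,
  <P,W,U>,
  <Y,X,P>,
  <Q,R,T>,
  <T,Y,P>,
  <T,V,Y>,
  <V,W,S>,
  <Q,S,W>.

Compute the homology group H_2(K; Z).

H_2 = 0.

Fix the vertex order P < Q < R < S < T < U < V < W < X < Y and write every simplex with vertices in increasing order. Then dim K = 2 and the simplices of K are:

  0-simplices (10): P, Q, R, S, T, U, V, W, X, Y
  1-simplices (30): PS, PT, PU, PW, PX, PY, QR, QS, QT, QU, QW, QY, RT, RX, RY, ST, SU, SV, SW, TV, TX, TY, UV, UW, UY, VW, VX, VY, WX, XY
  2-simplices (20): PST, PSU, PTY, PUW, PWX, PXY, QRT, QRY, QST, QSW, QUW, QUY, RTX, RXY, SUV, SVW, TVX, TVY, UVY, VWX

so the chain groups are C_0 ≅ Z^10, C_1 ≅ Z^30, C_2 ≅ Z^20.

The boundary map ∂_1: C_1 → C_0 sends each edge [p,q] (with p < q) to q − p.
This gives a 10×30 integer matrix of rank 9; reducing to Smith normal form yields diagonal entries (1,1,1,1,1,1,1,1,1).

∂_2: C_2 → C_1 acts by ∂[p,q,r] = [q,r] − [p,r] + [p,q]. For instance
  ∂QSW = SW − QW + QS,
  ∂QUW = UW − QW + QU.
The resulting 30×20 matrix has rank 20, and its Smith normal form has invariant factors (1,1,1,1,1,1,1,1,1,1,1,1,1,1,1,1,1,1,1,2).

Reading off H_k = ker ∂_k / im ∂_{k+1}:

  H_2: rank ker ∂_2 − rank ∂_3 = (20 − 20) − 0 = 0, and there is no ∂_3, so H_2 ≅ 0.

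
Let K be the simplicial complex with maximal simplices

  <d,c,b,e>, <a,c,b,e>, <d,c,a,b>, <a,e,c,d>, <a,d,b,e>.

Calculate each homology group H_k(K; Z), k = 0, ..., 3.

We work with the vertex ordering a < b < c < d < e. The simplices of K, each written with vertices in increasing order, are:

  0-simplices (5): a, b, c, d, e
  1-simplices (10): ab, ac, ad, ae, bc, bd, be, cd, ce, de
  2-simplices (10): abc, abd, abe, acd, ace, ade, bcd, bce, bde, cde
  3-simplices (5): abcd, abce, abde, acde, bcde

giving chain groups C_0 ≅ Z^5, C_1 ≅ Z^10, C_2 ≅ Z^10, C_3 ≅ Z^5.

∂_1: C_1 → C_0 sends each edge [p,q] (with p < q) to q − p. For instance
  ∂ab = b − a.
This gives a 5×10 integer matrix of rank 4; reducing to Smith normal form yields diagonal entries (1,1,1,1).

Boundary ∂_2: C_2 → C_1 acts by ∂[p,q,r] = [q,r] − [p,r] + [p,q]. For instance
  ∂abd = bd − ad + ab,
  ∂bcd = cd − bd + bc.
The resulting 10×10 matrix has rank 6, and its Smith normal form has invariant factors (1,1,1,1,1,1).

∂_3: C_3 → C_2 sends each 3-simplex σ to the alternating sum Σ_i (−1)^i (σ with its i-th vertex removed). For instance
  ∂abcd = bcd − acd + abd − abc,
  ∂abde = bde − ade + abe − abd.
This gives a 10×5 integer matrix of rank 4; reducing to Smith normal form yields diagonal entries (1,1,1,1).

Computing H_k = (kernel of ∂_k) / (image of ∂_{k+1}):

  H_0: rank C_0 − rank ∂_1 = 5 − 4 = 1, and the invariant factors of ∂_1 are all 1, so H_0 ≅ Z.
  H_1: rank ker ∂_1 − rank ∂_2 = (10 − 4) − 6 = 0, and the invariant factors of ∂_2 are all 1, so H_1 ≅ 0.
  H_2: rank ker ∂_2 − rank ∂_3 = (10 − 6) − 4 = 0, and the invariant factors of ∂_3 are all 1, so H_2 ≅ 0.
  H_3: rank ker ∂_3 − rank ∂_4 = (5 − 4) − 0 = 1, and there is no ∂_4, so H_3 ≅ Z.

(K is a triangulation of the 3-sphere S^3.)

H_0 ≅ Z,  H_1 = 0,  H_2 = 0,  H_3 ≅ Z.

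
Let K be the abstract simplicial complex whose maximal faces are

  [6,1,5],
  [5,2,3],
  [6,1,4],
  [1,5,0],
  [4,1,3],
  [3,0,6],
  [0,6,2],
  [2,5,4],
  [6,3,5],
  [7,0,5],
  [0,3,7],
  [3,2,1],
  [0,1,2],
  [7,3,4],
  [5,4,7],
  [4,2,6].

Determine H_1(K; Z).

Take the total order 0 < 1 < 2 < 3 < 4 < 5 < 6 < 7 on the vertex set. Then K (dimension 2) consists of the simplices:

  0-simplices (8): [0], [1], [2], [3], [4], [5], [6], [7]
  1-simplices (24): (24 of them)
  2-simplices (16): [0,1,2], [0,1,5], [0,2,6], [0,3,6], [0,3,7], [0,5,7], [1,2,3], [1,3,4], [1,4,6], [1,5,6], [2,3,5], [2,4,5], [2,4,6], [3,4,7], [3,5,6], [4,5,7]

giving chain groups C_0 ≅ Z^8, C_1 ≅ Z^24, C_2 ≅ Z^16.

∂_1: C_1 → C_0 is given by ∂[p,q] = [q] − [p]. For instance
  ∂[5,6] = [6] − [5].
The 8×24 boundary matrix has rank 7 and Smith normal form diag(1,1,1,1,1,1,1).

Boundary ∂_2: C_2 → C_1 maps a triangle to the signed sum of its edges. For instance
  ∂[2,4,5] = [4,5] − [2,5] + [2,4],
  ∂[1,4,6] = [4,6] − [1,6] + [1,4].
The 24×16 boundary matrix has rank 15 and Smith normal form diag(1,1,1,1,1,1,1,1,1,1,1,1,1,1,1).

From H_k ≅ ker(∂_k) / im(∂_{k+1}) we obtain:

  H_1: rank ker ∂_1 − rank ∂_2 = (24 − 7) − 15 = 2, and the invariant factors of ∂_2 are all 1, so H_1 = Z^2.

(K is a triangulation of the torus T^2.)

H_1 = Z^2.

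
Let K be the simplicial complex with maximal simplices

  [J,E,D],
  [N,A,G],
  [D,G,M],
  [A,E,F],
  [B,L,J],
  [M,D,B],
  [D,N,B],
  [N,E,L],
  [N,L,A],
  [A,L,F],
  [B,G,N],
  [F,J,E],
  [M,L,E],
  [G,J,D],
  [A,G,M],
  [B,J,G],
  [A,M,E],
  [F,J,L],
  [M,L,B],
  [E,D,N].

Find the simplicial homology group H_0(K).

Fix the vertex order A < B < D < E < F < G < J < L < M < N and write every simplex with vertices in increasing order. Then dim K = 2 and the simplices of K are:

  0-simplices (10): A, B, D, E, F, G, J, L, M, N
  1-simplices (30): AE, AF, AG, AL, AM, AN, BD, BG, BJ, BL, BM, BN, DE, DG, DJ, DM, DN, EF, EJ, EL, EM, EN, FJ, FL, GJ, GM, GN, JL, LM, LN
  2-simplices (20): AEF, AEM, AFL, AGM, AGN, ALN, BDM, BDN, BGJ, BGN, BJL, BLM, DEJ, DEN, DGJ, DGM, EFJ, ELM, ELN, FJL

giving chain groups C_0 ≅ Z^10, C_1 ≅ Z^30, C_2 ≅ Z^20.

The boundary map ∂_1: C_1 → C_0 sends each edge [p,q] (with p < q) to q − p. For instance
  ∂AE = E − A.
The resulting 10×30 matrix has rank 9, and its Smith normal form has invariant factors (1,1,1,1,1,1,1,1,1).

Boundary ∂_2: C_2 → C_1 sends each 2-simplex [p,q,r] to [q,r] − [p,r] + [p,q]. For instance
  ∂ELM = LM − EM + EL,
  ∂BJL = JL − BL + BJ.
This gives a 30×20 integer matrix of rank 20; reducing to Smith normal form yields diagonal entries (1,1,1,1,1,1,1,1,1,1,1,1,1,1,1,1,1,1,1,2).

Now H_k = ker ∂_k / im ∂_{k+1}, so:

  H_0: rank C_0 − rank ∂_1 = 10 − 9 = 1, and the invariant factors of ∂_1 are all 1, so H_0 = Z.

H_0 = Z.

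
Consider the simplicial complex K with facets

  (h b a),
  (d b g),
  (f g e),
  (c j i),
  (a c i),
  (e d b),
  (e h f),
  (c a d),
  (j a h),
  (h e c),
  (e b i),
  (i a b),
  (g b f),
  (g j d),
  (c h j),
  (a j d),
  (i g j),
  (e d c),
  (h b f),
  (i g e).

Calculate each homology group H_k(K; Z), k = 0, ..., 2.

Fix the vertex order a < b < c < d < e < f < g < h < i < j and write every simplex with vertices in increasing order. Then dim K = 2 and the simplices of K are:

  0-simplices (10): a, b, c, d, e, f, g, h, i, j
  1-simplices (30): ab, ac, ad, ah, ai, aj, bd, be, bf, bg, bh, bi, cd, ce, ch, ci, cj, de, dg, dj, ef, eg, eh, ei, fg, fh, gi, gj, hj, ij
  2-simplices (20): abh, abi, acd, aci, adj, ahj, bde, bdg, bei, bfg, bfh, cde, ceh, chj, cij, dgj, efg, efh, egi, gij

so the chain groups are C_0 ≅ Z^10, C_1 ≅ Z^30, C_2 ≅ Z^20.

∂_1: C_1 → C_0 is given by ∂[p,q] = [q] − [p].
The resulting 10×30 matrix has rank 9, and its Smith normal form has invariant factors (1,1,1,1,1,1,1,1,1).

Boundary ∂_2: C_2 → C_1 maps a triangle to the signed sum of its edges. For instance
  ∂ceh = eh − ch + ce,
  ∂ahj = hj − aj + ah.
The resulting 30×20 matrix has rank 20, and its Smith normal form has invariant factors (1,1,1,1,1,1,1,1,1,1,1,1,1,1,1,1,1,1,1,2).

Computing H_k = (kernel of ∂_k) / (image of ∂_{k+1}):

  H_0: rank C_0 − rank ∂_1 = 10 − 9 = 1, and the invariant factors of ∂_1 are all 1, so H_0 ≅ Z.
  H_1: rank ker ∂_1 − rank ∂_2 = (30 − 9) − 20 = 1, and ∂_2 has invariant factor 2 > 1, so H_1 ≅ Z ⊕ Z/2.
  H_2: rank ker ∂_2 − rank ∂_3 = (20 − 20) − 0 = 0, and there is no ∂_3, so H_2 ≅ 0.

H_0 ≅ Z,  H_1 ≅ Z ⊕ Z/2,  H_2 = 0.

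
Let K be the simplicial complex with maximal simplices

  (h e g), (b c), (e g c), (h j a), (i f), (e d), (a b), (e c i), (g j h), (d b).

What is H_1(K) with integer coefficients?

H_1 ≅ Z^2.

Fix the vertex order a < b < c < d < e < f < g < h < i < j and write every simplex with vertices in increasing order. Then dim K = 2 and the simplices of K are:

  0-simplices (10): a, b, c, d, e, f, g, h, i, j
  1-simplices (16): ab, ah, aj, bc, bd, ce, cg, ci, de, eg, eh, ei, fi, gh, gj, hj
  2-simplices (5): ahj, ceg, cei, egh, ghj

Hence C_0 ≅ Z^10, C_1 ≅ Z^16, C_2 ≅ Z^5.

∂_1: C_1 → C_0 maps an edge to its endpoints' difference, ∂[p,q] = q − p. For instance
  ∂aj = j − a.
As a 10×16 matrix over Z this has rank 9, with invariant factors (1,1,1,1,1,1,1,1,1).

∂_2: C_2 → C_1 acts by ∂[p,q,r] = [q,r] − [p,r] + [p,q]. For instance
  ∂ghj = hj − gj + gh,
  ∂egh = gh − eh + eg.
The 16×5 boundary matrix has rank 5 and Smith normal form diag(1,1,1,1,1).

Computing H_k = (kernel of ∂_k) / (image of ∂_{k+1}):

  H_1: rank ker ∂_1 − rank ∂_2 = (16 − 9) − 5 = 2, and the invariant factors of ∂_2 are all 1, so H_1 ≅ Z^2.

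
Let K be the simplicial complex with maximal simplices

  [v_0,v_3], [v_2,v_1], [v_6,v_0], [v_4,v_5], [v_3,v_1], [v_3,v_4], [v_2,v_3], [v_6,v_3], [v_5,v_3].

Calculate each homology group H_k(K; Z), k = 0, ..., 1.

Fix the vertex order v_0 < v_1 < v_2 < v_3 < v_4 < v_5 < v_6 and write every simplex with vertices in increasing order. Then dim K = 1 and the simplices of K are:

  0-simplices (7): [v_0], [v_1], [v_2], [v_3], [v_4], [v_5], [v_6]
  1-simplices (9): [v_0,v_3], [v_0,v_6], [v_1,v_2], [v_1,v_3], [v_2,v_3], [v_3,v_4], [v_3,v_5], [v_3,v_6], [v_4,v_5]

so the chain groups are C_0 ≅ Z^7, C_1 ≅ Z^9.

∂_1: C_1 → C_0 is given by ∂[p,q] = [q] − [p].
The resulting 7×9 matrix has rank 6, and its Smith normal form has invariant factors (1,1,1,1,1,1).

Now H_k = ker ∂_k / im ∂_{k+1}, so:

  H_0: rank C_0 − rank ∂_1 = 7 − 6 = 1, and the invariant factors of ∂_1 are all 1, so H_0 ≅ Z.
  H_1: rank ker ∂_1 − rank ∂_2 = (9 − 6) − 0 = 3, and there is no ∂_2, so H_1 ≅ Z^3.

(K is a triangulation of a wedge of 3 circles.)

H_0 ≅ Z,  H_1 ≅ Z^3.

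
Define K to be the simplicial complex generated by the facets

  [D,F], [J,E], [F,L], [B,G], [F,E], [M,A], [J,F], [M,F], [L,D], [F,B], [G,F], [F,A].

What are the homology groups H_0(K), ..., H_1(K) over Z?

Fix the vertex order A < B < D < E < F < G < J < L < M and write every simplex with vertices in increasing order. Then dim K = 1 and the simplices of K are:

  0-simplices (9): A, B, D, E, F, G, J, L, M
  1-simplices (12): AF, AM, BF, BG, DF, DL, EF, EJ, FG, FJ, FL, FM

giving chain groups C_0 ≅ Z^9, C_1 ≅ Z^12.

∂_1: C_1 → C_0 sends each edge [p,q] (with p < q) to q − p.
As a 9×12 matrix over Z this has rank 8, with invariant factors (1,1,1,1,1,1,1,1).

Now H_k = ker ∂_k / im ∂_{k+1}, so:

  H_0: rank C_0 − rank ∂_1 = 9 − 8 = 1, and the invariant factors of ∂_1 are all 1, so H_0 = Z.
  H_1: rank ker ∂_1 − rank ∂_2 = (12 − 8) − 0 = 4, and there is no ∂_2, so H_1 = Z^4.

As a check, the Euler characteristic is 9 − 12 = -3, which agrees with 1 − 4 = -3.
(K is a triangulation of a wedge of 4 circles.)

H_0 = Z,  H_1 = Z^4.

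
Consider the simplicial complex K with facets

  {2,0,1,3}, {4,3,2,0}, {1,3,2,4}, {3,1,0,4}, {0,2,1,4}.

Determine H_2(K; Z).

K has 5 vertices, 10 edges, 10 triangles, 5 3-simplices.
rank ∂_2 = 6, rank ∂_3 = 4 ⇒ b_2 = 10 − 6 − 4 = 0; all invariant factors of ∂_3 are 1 so no torsion. So H_2 = 0.

H_2 = 0.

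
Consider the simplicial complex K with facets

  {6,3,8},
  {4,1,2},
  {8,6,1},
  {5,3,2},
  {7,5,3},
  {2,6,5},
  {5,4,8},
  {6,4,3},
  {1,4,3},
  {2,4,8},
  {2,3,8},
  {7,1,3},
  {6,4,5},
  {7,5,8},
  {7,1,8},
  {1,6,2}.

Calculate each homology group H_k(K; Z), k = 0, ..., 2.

H_0 = Z,  H_1 = Z^2,  H_2 = Z.

K has 8 vertices, 24 edges, 16 triangles.
rank ∂_0 = 0, rank ∂_1 = 7 ⇒ b_0 = 8 − 0 − 7 = 1; all invariant factors of ∂_1 are 1 so no torsion. So H_0 ≅ Z.
rank ∂_1 = 7, rank ∂_2 = 15 ⇒ b_1 = 24 − 7 − 15 = 2; all invariant factors of ∂_2 are 1 so no torsion. So H_1 ≅ Z^2.
rank ∂_2 = 15, rank ∂_3 = 0 ⇒ b_2 = 16 − 15 − 0 = 1. So H_2 ≅ Z.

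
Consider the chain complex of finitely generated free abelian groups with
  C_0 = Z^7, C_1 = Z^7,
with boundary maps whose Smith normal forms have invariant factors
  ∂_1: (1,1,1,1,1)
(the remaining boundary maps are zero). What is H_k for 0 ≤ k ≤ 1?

H_0 = Z^2,  H_1 = Z^2.

H_0: b_0 = 7 − 0 − 5 = 2; torsion from ∂_1 factors > 1: none. So H_0 = Z^2.
H_1: b_1 = 7 − 5 − 0 = 2; torsion from ∂_2 factors > 1: none. So H_1 = Z^2.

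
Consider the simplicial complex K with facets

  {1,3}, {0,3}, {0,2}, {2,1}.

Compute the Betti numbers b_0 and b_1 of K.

b_0 = 1, b_1 = 1.

Order the vertices as 0 < 1 < 2 < 3. Listing each simplex with vertices in this order, K has dimension 1 with simplices:

  0-simplices (4): [0], [1], [2], [3]
  1-simplices (4): [0,2], [0,3], [1,2], [1,3]

Hence C_0 ≅ Z^4, C_1 ≅ Z^4.

Boundary ∂_1: C_1 → C_0 maps an edge to its endpoints' difference, ∂[p,q] = q − p.
The resulting 4×4 matrix has rank 3, and its Smith normal form has invariant factors (1,1,1).

From H_k ≅ ker(∂_k) / im(∂_{k+1}) we obtain:

  H_0: rank C_0 − rank ∂_1 = 4 − 3 = 1, and the invariant factors of ∂_1 are all 1, so H_0 ≅ Z.
  H_1: rank ker ∂_1 − rank ∂_2 = (4 − 3) − 0 = 1, and there is no ∂_2, so H_1 ≅ Z.

As a check, the Euler characteristic is 4 − 4 = 0, which agrees with 1 − 1 = 0.

Hence the Betti numbers are b_0 = 1, b_1 = 1.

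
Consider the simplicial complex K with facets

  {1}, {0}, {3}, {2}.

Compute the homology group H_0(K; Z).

H_0 = Z^4.

Fix the vertex order 0 < 1 < 2 < 3 and write every simplex with vertices in increasing order. Then dim K = 0 and the simplices of K are:

  0-simplices (4): [0], [1], [2], [3]

so the chain groups are C_0 ≅ Z^4.

Now H_k = ker ∂_k / im ∂_{k+1}, so:

  H_0: rank C_0 − rank ∂_1 = 4 − 0 = 4, and there is no ∂_1, so H_0 ≅ Z^4.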